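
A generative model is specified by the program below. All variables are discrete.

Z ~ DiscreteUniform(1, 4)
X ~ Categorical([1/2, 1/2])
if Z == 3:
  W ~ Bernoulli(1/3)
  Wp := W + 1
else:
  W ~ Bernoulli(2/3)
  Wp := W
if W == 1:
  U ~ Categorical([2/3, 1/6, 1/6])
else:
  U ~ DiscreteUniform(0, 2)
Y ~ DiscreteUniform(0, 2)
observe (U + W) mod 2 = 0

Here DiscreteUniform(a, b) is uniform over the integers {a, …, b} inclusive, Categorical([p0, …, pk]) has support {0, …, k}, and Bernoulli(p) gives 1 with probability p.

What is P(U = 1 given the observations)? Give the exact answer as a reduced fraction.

P(U = 1 | obs) = 7/27

Enumerate traces; 72 have nonzero weight after conditioning:
  (Z=1, X=0, W=0, U=0, Y=0) weight 1/216
  (Z=1, X=0, W=0, U=0, Y=1) weight 1/216
  (Z=1, X=0, W=0, U=0, Y=2) weight 1/216
  (Z=1, X=0, W=0, U=2, Y=0) weight 1/216
  (Z=1, X=0, W=0, U=2, Y=1) weight 1/216
  (Z=1, X=0, W=0, U=2, Y=2) weight 1/216
  (Z=1, X=0, W=1, U=1, Y=0) weight 1/216
  (Z=1, X=0, W=1, U=1, Y=1) weight 1/216
  … 64 more
Group by U:
  weight(U=0) = 5/36
  weight(U=1) = 7/72
  weight(U=2) = 5/36
Total weight = 5/36 + 7/72 + 5/36 = 3/8
P(U=0 | obs) = 5/36 / 3/8 = 10/27
P(U=1 | obs) = 7/72 / 3/8 = 7/27
P(U=2 | obs) = 5/36 / 3/8 = 10/27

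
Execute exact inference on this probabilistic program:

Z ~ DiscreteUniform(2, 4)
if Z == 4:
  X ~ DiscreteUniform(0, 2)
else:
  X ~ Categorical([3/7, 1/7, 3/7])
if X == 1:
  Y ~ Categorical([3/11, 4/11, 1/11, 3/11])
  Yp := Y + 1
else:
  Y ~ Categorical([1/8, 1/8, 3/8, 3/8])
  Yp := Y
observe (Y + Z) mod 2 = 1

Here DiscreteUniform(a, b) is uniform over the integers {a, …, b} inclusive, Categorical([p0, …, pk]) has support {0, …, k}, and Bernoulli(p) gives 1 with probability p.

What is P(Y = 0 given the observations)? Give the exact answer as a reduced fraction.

Enumerate traces; 18 have nonzero weight after conditioning:
  (Z=2, X=0, Y=1) weight 1/56
  (Z=2, X=0, Y=3) weight 3/56
  (Z=2, X=1, Y=1) weight 4/231
  (Z=2, X=1, Y=3) weight 1/77
  (Z=2, X=2, Y=1) weight 1/56
  (Z=2, X=2, Y=3) weight 3/56
  (Z=3, X=0, Y=0) weight 1/56
  (Z=3, X=0, Y=2) weight 3/56
  … 10 more
Group by Y:
  weight(Y=0) = 15/308
  weight(Y=1) = 4/33
  weight(Y=2) = 103/924
  weight(Y=3) = 18/77
Total weight = 15/308 + 4/33 + 103/924 + 18/77 = 17/33
P(Y=0 | obs) = 15/308 / 17/33 = 45/476
P(Y=1 | obs) = 4/33 / 17/33 = 4/17
P(Y=2 | obs) = 103/924 / 17/33 = 103/476
P(Y=3 | obs) = 18/77 / 17/33 = 54/119

P(Y = 0 | obs) = 45/476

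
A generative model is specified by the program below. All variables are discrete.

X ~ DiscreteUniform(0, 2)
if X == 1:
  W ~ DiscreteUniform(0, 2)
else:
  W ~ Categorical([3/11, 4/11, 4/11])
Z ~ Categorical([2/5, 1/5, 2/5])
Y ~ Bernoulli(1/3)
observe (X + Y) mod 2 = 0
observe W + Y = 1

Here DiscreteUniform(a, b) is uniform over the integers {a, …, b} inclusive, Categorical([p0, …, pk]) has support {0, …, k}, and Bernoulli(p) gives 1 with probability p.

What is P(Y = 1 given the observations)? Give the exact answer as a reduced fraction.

P(Y = 1 | obs) = 11/59

Enumerate traces; 9 have nonzero weight after conditioning:
  (X=0, W=1, Z=0, Y=0) weight 16/495
  (X=0, W=1, Z=1, Y=0) weight 8/495
  (X=0, W=1, Z=2, Y=0) weight 16/495
  (X=1, W=0, Z=0, Y=1) weight 2/135
  (X=1, W=0, Z=1, Y=1) weight 1/135
  (X=1, W=0, Z=2, Y=1) weight 2/135
  (X=2, W=1, Z=0, Y=0) weight 16/495
  (X=2, W=1, Z=1, Y=0) weight 8/495
  … 1 more
Group by Y:
  weight(Y=0) = 16/99
  weight(Y=1) = 1/27
Total weight = 16/99 + 1/27 = 59/297
P(Y=0 | obs) = 16/99 / 59/297 = 48/59
P(Y=1 | obs) = 1/27 / 59/297 = 11/59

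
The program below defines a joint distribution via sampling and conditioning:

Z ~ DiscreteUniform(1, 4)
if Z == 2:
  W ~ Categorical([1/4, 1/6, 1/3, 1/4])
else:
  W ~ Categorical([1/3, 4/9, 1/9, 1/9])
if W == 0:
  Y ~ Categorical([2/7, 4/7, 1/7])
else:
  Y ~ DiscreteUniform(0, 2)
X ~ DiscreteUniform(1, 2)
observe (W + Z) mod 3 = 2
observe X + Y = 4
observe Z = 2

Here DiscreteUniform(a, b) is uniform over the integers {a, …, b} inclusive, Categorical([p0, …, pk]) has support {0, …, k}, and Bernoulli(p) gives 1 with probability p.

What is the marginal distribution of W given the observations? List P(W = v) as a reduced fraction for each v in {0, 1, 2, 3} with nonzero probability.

Enumerate traces; 2 have nonzero weight after conditioning:
  (Z=2, W=0, Y=2, X=2) weight 1/224
  (Z=2, W=3, Y=2, X=2) weight 1/96
Group by W:
  weight(W=0) = 1/224
  weight(W=3) = 1/96
Total weight = 1/224 + 1/96 = 5/336
P(W=0 | obs) = 1/224 / 5/336 = 3/10
P(W=3 | obs) = 1/96 / 5/336 = 7/10

P(W=0) = 3/10, P(W=3) = 7/10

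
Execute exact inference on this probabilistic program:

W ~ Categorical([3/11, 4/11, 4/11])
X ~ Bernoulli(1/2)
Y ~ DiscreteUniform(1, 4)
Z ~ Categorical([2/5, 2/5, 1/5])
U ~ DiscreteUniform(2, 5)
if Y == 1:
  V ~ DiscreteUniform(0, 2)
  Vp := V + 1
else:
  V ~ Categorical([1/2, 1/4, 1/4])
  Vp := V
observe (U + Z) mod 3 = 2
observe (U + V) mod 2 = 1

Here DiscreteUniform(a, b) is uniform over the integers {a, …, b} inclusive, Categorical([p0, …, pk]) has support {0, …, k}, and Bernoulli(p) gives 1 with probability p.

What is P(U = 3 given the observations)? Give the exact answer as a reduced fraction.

P(U = 3 | obs) = 35/157

Enumerate traces; 144 have nonzero weight after conditioning:
  (W=0, X=0, Y=1, Z=0, U=2, V=1) weight 1/880
  (W=0, X=0, Y=1, Z=0, U=5, V=0) weight 1/880
  (W=0, X=0, Y=1, Z=0, U=5, V=2) weight 1/880
  (W=0, X=0, Y=1, Z=1, U=4, V=1) weight 1/880
  (W=0, X=0, Y=1, Z=2, U=3, V=0) weight 1/1760
  (W=0, X=0, Y=1, Z=2, U=3, V=2) weight 1/1760
  (W=0, X=0, Y=2, Z=0, U=2, V=1) weight 3/3520
  (W=0, X=0, Y=2, Z=0, U=5, V=0) weight 3/1760
  … 136 more
Group by U:
  weight(U=2) = 13/480
  weight(U=3) = 7/192
  weight(U=4) = 13/480
  weight(U=5) = 7/96
Total weight = 13/480 + 7/192 + 13/480 + 7/96 = 157/960
P(U=2 | obs) = 13/480 / 157/960 = 26/157
P(U=3 | obs) = 7/192 / 157/960 = 35/157
P(U=4 | obs) = 13/480 / 157/960 = 26/157
P(U=5 | obs) = 7/96 / 157/960 = 70/157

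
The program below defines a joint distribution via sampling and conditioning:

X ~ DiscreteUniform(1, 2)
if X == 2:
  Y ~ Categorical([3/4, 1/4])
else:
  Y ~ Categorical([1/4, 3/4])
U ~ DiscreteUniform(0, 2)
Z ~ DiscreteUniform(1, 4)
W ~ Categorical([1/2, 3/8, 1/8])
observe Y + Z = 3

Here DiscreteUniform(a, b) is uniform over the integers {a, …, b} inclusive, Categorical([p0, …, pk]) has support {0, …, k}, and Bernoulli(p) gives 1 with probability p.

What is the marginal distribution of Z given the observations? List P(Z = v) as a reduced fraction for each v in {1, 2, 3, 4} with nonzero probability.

P(Z=2) = 1/2, P(Z=3) = 1/2

Enumerate traces; 36 have nonzero weight after conditioning:
  (X=1, Y=0, U=0, Z=3, W=0) weight 1/192
  (X=1, Y=0, U=0, Z=3, W=1) weight 1/256
  (X=1, Y=0, U=0, Z=3, W=2) weight 1/768
  (X=1, Y=0, U=1, Z=3, W=0) weight 1/192
  (X=1, Y=0, U=1, Z=3, W=1) weight 1/256
  (X=1, Y=0, U=1, Z=3, W=2) weight 1/768
  (X=1, Y=0, U=2, Z=3, W=0) weight 1/192
  (X=1, Y=0, U=2, Z=3, W=1) weight 1/256
  (X=1, Y=1, U=0, Z=2, W=0) weight 1/64
  … 27 more
Group by Z:
  weight(Z=2) = 1/8
  weight(Z=3) = 1/8
Total weight = 1/8 + 1/8 = 1/4
P(Z=2 | obs) = 1/8 / 1/4 = 1/2
P(Z=3 | obs) = 1/8 / 1/4 = 1/2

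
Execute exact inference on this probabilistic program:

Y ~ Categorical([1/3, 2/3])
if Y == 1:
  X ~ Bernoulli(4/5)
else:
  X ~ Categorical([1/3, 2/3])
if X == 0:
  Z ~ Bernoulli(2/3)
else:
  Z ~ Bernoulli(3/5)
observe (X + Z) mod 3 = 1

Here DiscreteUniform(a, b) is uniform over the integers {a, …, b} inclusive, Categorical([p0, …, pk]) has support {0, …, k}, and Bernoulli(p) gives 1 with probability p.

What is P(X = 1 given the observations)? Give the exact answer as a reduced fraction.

Enumerate traces; 4 have nonzero weight after conditioning:
  (Y=0, X=0, Z=1) weight 2/27
  (Y=0, X=1, Z=0) weight 4/45
  (Y=1, X=0, Z=1) weight 4/45
  (Y=1, X=1, Z=0) weight 16/75
Group by X:
  weight(X=0) = 22/135
  weight(X=1) = 68/225
Total weight = 22/135 + 68/225 = 314/675
P(X=0 | obs) = 22/135 / 314/675 = 55/157
P(X=1 | obs) = 68/225 / 314/675 = 102/157

P(X = 1 | obs) = 102/157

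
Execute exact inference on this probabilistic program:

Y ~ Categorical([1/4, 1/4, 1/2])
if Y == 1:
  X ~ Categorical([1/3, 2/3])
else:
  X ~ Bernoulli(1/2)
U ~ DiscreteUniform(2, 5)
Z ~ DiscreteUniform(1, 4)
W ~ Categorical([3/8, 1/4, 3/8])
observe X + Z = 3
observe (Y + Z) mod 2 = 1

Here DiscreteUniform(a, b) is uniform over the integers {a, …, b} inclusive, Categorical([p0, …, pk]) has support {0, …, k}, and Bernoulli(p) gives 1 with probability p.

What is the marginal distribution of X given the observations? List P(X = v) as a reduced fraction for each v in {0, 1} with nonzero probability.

P(X=0) = 9/13, P(X=1) = 4/13

Enumerate traces; 36 have nonzero weight after conditioning:
  (Y=0, X=0, U=2, Z=3, W=0) weight 3/1024
  (Y=0, X=0, U=2, Z=3, W=1) weight 1/512
  (Y=0, X=0, U=2, Z=3, W=2) weight 3/1024
  (Y=0, X=0, U=3, Z=3, W=0) weight 3/1024
  (Y=0, X=0, U=3, Z=3, W=1) weight 1/512
  (Y=0, X=0, U=3, Z=3, W=2) weight 3/1024
  (Y=0, X=0, U=4, Z=3, W=0) weight 3/1024
  (Y=0, X=0, U=4, Z=3, W=1) weight 1/512
  (Y=1, X=1, U=2, Z=2, W=0) weight 1/256
  … 27 more
Group by X:
  weight(X=0) = 3/32
  weight(X=1) = 1/24
Total weight = 3/32 + 1/24 = 13/96
P(X=0 | obs) = 3/32 / 13/96 = 9/13
P(X=1 | obs) = 1/24 / 13/96 = 4/13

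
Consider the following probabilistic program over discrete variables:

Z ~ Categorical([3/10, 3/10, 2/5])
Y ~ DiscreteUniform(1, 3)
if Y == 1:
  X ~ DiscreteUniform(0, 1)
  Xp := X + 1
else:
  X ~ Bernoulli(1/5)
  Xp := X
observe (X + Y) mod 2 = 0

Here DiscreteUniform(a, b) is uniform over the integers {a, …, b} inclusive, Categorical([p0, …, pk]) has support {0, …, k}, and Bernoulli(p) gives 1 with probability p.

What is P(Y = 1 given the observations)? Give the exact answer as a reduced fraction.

P(Y = 1 | obs) = 1/3

Enumerate traces; 9 have nonzero weight after conditioning:
  (Z=0, Y=1, X=1) weight 1/20
  (Z=0, Y=2, X=0) weight 2/25
  (Z=0, Y=3, X=1) weight 1/50
  (Z=1, Y=1, X=1) weight 1/20
  (Z=1, Y=2, X=0) weight 2/25
  (Z=1, Y=3, X=1) weight 1/50
  (Z=2, Y=1, X=1) weight 1/15
  (Z=2, Y=2, X=0) weight 8/75
  … 1 more
Group by Y:
  weight(Y=1) = 1/6
  weight(Y=2) = 4/15
  weight(Y=3) = 1/15
Total weight = 1/6 + 4/15 + 1/15 = 1/2
P(Y=1 | obs) = 1/6 / 1/2 = 1/3
P(Y=2 | obs) = 4/15 / 1/2 = 8/15
P(Y=3 | obs) = 1/15 / 1/2 = 2/15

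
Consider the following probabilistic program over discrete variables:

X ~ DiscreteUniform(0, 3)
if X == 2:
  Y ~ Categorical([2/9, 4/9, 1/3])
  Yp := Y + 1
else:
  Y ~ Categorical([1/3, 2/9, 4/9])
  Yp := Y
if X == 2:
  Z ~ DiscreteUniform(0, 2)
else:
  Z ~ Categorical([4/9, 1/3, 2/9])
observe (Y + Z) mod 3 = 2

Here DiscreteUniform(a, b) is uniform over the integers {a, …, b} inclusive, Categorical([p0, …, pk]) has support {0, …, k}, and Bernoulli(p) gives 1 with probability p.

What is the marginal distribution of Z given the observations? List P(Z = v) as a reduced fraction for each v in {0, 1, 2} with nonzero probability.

P(Z=0) = 19/37, P(Z=1) = 10/37, P(Z=2) = 8/37

Enumerate traces; 12 have nonzero weight after conditioning:
  (X=0, Y=0, Z=2) weight 1/54
  (X=0, Y=1, Z=1) weight 1/54
  (X=0, Y=2, Z=0) weight 4/81
  (X=1, Y=0, Z=2) weight 1/54
  (X=1, Y=1, Z=1) weight 1/54
  (X=1, Y=2, Z=0) weight 4/81
  (X=2, Y=0, Z=2) weight 1/54
  (X=2, Y=1, Z=1) weight 1/27
  … 4 more
Group by Z:
  weight(Z=0) = 19/108
  weight(Z=1) = 5/54
  weight(Z=2) = 2/27
Total weight = 19/108 + 5/54 + 2/27 = 37/108
P(Z=0 | obs) = 19/108 / 37/108 = 19/37
P(Z=1 | obs) = 5/54 / 37/108 = 10/37
P(Z=2 | obs) = 2/27 / 37/108 = 8/37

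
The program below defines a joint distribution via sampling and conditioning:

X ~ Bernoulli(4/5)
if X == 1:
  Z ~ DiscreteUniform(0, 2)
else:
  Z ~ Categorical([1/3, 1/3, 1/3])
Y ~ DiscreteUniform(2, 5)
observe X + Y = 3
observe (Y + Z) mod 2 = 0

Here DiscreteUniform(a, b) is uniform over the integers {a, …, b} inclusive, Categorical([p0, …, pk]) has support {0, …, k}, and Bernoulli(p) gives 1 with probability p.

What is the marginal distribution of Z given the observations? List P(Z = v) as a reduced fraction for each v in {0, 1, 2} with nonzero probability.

Enumerate traces; 3 have nonzero weight after conditioning:
  (X=0, Z=1, Y=3) weight 1/60
  (X=1, Z=0, Y=2) weight 1/15
  (X=1, Z=2, Y=2) weight 1/15
Group by Z:
  weight(Z=0) = 1/15
  weight(Z=1) = 1/60
  weight(Z=2) = 1/15
Total weight = 1/15 + 1/60 + 1/15 = 3/20
P(Z=0 | obs) = 1/15 / 3/20 = 4/9
P(Z=1 | obs) = 1/60 / 3/20 = 1/9
P(Z=2 | obs) = 1/15 / 3/20 = 4/9

P(Z=0) = 4/9, P(Z=1) = 1/9, P(Z=2) = 4/9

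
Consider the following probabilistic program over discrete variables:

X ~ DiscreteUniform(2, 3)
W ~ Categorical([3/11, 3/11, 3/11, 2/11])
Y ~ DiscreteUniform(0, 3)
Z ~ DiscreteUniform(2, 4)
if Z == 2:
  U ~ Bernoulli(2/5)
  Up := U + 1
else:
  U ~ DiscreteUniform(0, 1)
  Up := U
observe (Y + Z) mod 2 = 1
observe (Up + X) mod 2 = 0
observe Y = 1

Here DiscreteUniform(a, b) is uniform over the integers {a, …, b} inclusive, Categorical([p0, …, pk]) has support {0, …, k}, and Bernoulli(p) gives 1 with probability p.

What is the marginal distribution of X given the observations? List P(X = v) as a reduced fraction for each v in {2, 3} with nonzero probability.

Enumerate traces; 16 have nonzero weight after conditioning:
  (X=2, W=0, Y=1, Z=2, U=1) weight 1/220
  (X=2, W=0, Y=1, Z=4, U=0) weight 1/176
  (X=2, W=1, Y=1, Z=2, U=1) weight 1/220
  (X=2, W=1, Y=1, Z=4, U=0) weight 1/176
  (X=2, W=2, Y=1, Z=2, U=1) weight 1/220
  (X=2, W=2, Y=1, Z=4, U=0) weight 1/176
  (X=2, W=3, Y=1, Z=2, U=1) weight 1/330
  (X=2, W=3, Y=1, Z=4, U=0) weight 1/264
  (X=3, W=0, Y=1, Z=2, U=0) weight 3/440
  … 7 more
Group by X:
  weight(X=2) = 3/80
  weight(X=3) = 11/240
Total weight = 3/80 + 11/240 = 1/12
P(X=2 | obs) = 3/80 / 1/12 = 9/20
P(X=3 | obs) = 11/240 / 1/12 = 11/20

P(X=2) = 9/20, P(X=3) = 11/20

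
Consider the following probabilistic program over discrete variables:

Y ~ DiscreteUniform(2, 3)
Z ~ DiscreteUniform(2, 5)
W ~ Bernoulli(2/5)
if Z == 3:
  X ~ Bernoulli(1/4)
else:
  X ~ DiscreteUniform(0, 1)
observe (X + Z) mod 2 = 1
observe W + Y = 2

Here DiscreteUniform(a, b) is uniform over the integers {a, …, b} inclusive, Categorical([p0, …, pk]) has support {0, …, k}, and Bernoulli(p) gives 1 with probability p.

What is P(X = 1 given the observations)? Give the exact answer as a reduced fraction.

Enumerate traces; 4 have nonzero weight after conditioning:
  (Y=2, Z=2, W=0, X=1) weight 3/80
  (Y=2, Z=3, W=0, X=0) weight 9/160
  (Y=2, Z=4, W=0, X=1) weight 3/80
  (Y=2, Z=5, W=0, X=0) weight 3/80
Group by X:
  weight(X=0) = 3/32
  weight(X=1) = 3/40
Total weight = 3/32 + 3/40 = 27/160
P(X=0 | obs) = 3/32 / 27/160 = 5/9
P(X=1 | obs) = 3/40 / 27/160 = 4/9

P(X = 1 | obs) = 4/9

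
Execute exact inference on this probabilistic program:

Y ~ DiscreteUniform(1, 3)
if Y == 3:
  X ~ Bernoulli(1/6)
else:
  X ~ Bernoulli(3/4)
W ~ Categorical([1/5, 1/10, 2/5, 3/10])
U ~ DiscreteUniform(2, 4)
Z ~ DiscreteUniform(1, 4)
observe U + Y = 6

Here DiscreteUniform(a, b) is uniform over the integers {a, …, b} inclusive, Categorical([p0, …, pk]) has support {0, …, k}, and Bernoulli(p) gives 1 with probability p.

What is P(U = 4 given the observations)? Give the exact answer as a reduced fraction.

Enumerate traces; 64 have nonzero weight after conditioning:
  (Y=2, X=0, W=0, U=4, Z=1) weight 1/720
  (Y=2, X=0, W=0, U=4, Z=2) weight 1/720
  (Y=2, X=0, W=0, U=4, Z=3) weight 1/720
  (Y=2, X=0, W=0, U=4, Z=4) weight 1/720
  (Y=2, X=0, W=1, U=4, Z=1) weight 1/1440
  (Y=2, X=0, W=1, U=4, Z=2) weight 1/1440
  (Y=2, X=0, W=1, U=4, Z=3) weight 1/1440
  (Y=2, X=0, W=1, U=4, Z=4) weight 1/1440
  (Y=3, X=0, W=0, U=3, Z=1) weight 1/216
  … 55 more
Group by U:
  weight(U=3) = 1/9
  weight(U=4) = 1/9
Total weight = 1/9 + 1/9 = 2/9
P(U=3 | obs) = 1/9 / 2/9 = 1/2
P(U=4 | obs) = 1/9 / 2/9 = 1/2

P(U = 4 | obs) = 1/2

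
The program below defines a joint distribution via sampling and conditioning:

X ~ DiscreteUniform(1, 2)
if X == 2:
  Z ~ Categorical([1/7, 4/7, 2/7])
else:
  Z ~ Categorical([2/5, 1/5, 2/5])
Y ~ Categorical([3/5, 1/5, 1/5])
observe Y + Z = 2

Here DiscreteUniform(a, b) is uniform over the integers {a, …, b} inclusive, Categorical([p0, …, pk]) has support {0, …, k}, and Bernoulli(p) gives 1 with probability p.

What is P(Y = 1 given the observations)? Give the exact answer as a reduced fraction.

Enumerate traces; 6 have nonzero weight after conditioning:
  (X=1, Z=0, Y=2) weight 1/25
  (X=1, Z=1, Y=1) weight 1/50
  (X=1, Z=2, Y=0) weight 3/25
  (X=2, Z=0, Y=2) weight 1/70
  (X=2, Z=1, Y=1) weight 2/35
  (X=2, Z=2, Y=0) weight 3/35
Group by Y:
  weight(Y=0) = 36/175
  weight(Y=1) = 27/350
  weight(Y=2) = 19/350
Total weight = 36/175 + 27/350 + 19/350 = 59/175
P(Y=0 | obs) = 36/175 / 59/175 = 36/59
P(Y=1 | obs) = 27/350 / 59/175 = 27/118
P(Y=2 | obs) = 19/350 / 59/175 = 19/118

P(Y = 1 | obs) = 27/118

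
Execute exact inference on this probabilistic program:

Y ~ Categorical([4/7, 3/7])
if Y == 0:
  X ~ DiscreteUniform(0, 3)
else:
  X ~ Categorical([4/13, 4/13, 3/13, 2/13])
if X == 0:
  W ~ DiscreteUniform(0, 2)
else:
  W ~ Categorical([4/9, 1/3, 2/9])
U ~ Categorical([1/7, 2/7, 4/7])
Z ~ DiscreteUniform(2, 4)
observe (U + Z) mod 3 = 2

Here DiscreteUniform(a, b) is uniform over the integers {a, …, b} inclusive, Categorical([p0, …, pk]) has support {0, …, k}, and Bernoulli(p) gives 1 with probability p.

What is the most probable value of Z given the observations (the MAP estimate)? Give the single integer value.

argmax_v P(Z = v | obs) = 3

Enumerate traces; 72 have nonzero weight after conditioning:
  (Y=0, X=0, W=0, U=0, Z=2) weight 1/441
  (Y=0, X=0, W=0, U=1, Z=4) weight 2/441
  (Y=0, X=0, W=0, U=2, Z=3) weight 4/441
  (Y=0, X=0, W=1, U=0, Z=2) weight 1/441
  (Y=0, X=0, W=1, U=1, Z=4) weight 2/441
  (Y=0, X=0, W=1, U=2, Z=3) weight 4/441
  (Y=0, X=0, W=2, U=0, Z=2) weight 1/441
  (Y=0, X=0, W=2, U=1, Z=4) weight 2/441
  … 64 more
Group by Z:
  weight(Z=2) = 1/21
  weight(Z=3) = 4/21
  weight(Z=4) = 2/21
Total weight = 1/21 + 4/21 + 2/21 = 1/3
P(Z=2 | obs) = 1/21 / 1/3 = 1/7
P(Z=3 | obs) = 4/21 / 1/3 = 4/7
P(Z=4 | obs) = 2/21 / 1/3 = 2/7
argmax = 3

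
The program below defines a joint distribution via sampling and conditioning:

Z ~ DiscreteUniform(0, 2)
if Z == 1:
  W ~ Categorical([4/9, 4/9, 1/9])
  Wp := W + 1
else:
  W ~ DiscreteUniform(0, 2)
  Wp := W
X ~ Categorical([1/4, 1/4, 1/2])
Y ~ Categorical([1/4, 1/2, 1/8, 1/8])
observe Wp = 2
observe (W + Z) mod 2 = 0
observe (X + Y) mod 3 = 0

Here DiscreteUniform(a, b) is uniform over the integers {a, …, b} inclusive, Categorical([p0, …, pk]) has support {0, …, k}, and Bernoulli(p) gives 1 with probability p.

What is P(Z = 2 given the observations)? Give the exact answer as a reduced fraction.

P(Z = 2 | obs) = 3/10

Enumerate traces; 12 have nonzero weight after conditioning:
  (Z=0, W=2, X=0, Y=0) weight 1/144
  (Z=0, W=2, X=0, Y=3) weight 1/288
  (Z=0, W=2, X=1, Y=2) weight 1/288
  (Z=0, W=2, X=2, Y=1) weight 1/36
  (Z=1, W=1, X=0, Y=0) weight 1/108
  (Z=1, W=1, X=0, Y=3) weight 1/216
  (Z=1, W=1, X=1, Y=2) weight 1/216
  (Z=1, W=1, X=2, Y=1) weight 1/27
  (Z=2, W=2, X=0, Y=0) weight 1/144
  … 3 more
Group by Z:
  weight(Z=0) = 1/24
  weight(Z=1) = 1/18
  weight(Z=2) = 1/24
Total weight = 1/24 + 1/18 + 1/24 = 5/36
P(Z=0 | obs) = 1/24 / 5/36 = 3/10
P(Z=1 | obs) = 1/18 / 5/36 = 2/5
P(Z=2 | obs) = 1/24 / 5/36 = 3/10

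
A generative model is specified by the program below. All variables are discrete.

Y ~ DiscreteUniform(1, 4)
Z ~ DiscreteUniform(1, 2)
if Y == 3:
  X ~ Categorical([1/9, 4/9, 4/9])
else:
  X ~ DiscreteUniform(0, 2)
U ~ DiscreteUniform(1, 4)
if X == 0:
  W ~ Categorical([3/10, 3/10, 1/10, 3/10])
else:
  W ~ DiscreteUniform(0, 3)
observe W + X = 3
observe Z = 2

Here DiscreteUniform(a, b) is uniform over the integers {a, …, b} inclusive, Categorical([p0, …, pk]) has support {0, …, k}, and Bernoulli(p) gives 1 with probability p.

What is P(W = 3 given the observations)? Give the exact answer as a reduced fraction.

Enumerate traces; 48 have nonzero weight after conditioning:
  (Y=1, Z=2, X=0, U=1, W=3) weight 1/320
  (Y=1, Z=2, X=0, U=2, W=3) weight 1/320
  (Y=1, Z=2, X=0, U=3, W=3) weight 1/320
  (Y=1, Z=2, X=0, U=4, W=3) weight 1/320
  (Y=1, Z=2, X=1, U=1, W=2) weight 1/384
  (Y=1, Z=2, X=1, U=2, W=2) weight 1/384
  (Y=1, Z=2, X=1, U=3, W=2) weight 1/384
  (Y=1, Z=2, X=1, U=4, W=2) weight 1/384
  (Y=1, Z=2, X=2, U=1, W=1) weight 1/384
  … 39 more
Group by W:
  weight(W=1) = 13/288
  weight(W=2) = 13/288
  weight(W=3) = 1/24
Total weight = 13/288 + 13/288 + 1/24 = 19/144
P(W=1 | obs) = 13/288 / 19/144 = 13/38
P(W=2 | obs) = 13/288 / 19/144 = 13/38
P(W=3 | obs) = 1/24 / 19/144 = 6/19

P(W = 3 | obs) = 6/19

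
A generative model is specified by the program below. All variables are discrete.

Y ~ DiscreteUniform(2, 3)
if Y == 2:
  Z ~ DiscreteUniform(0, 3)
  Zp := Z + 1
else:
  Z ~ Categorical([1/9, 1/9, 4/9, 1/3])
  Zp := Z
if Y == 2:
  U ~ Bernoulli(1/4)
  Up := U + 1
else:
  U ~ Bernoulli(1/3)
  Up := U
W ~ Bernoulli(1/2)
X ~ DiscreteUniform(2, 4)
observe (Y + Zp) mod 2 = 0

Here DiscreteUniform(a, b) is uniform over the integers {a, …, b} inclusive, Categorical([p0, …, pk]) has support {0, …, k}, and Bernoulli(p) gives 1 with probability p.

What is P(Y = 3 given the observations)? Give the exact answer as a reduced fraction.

Enumerate traces; 48 have nonzero weight after conditioning:
  (Y=2, Z=1, U=0, W=0, X=2) weight 1/64
  (Y=2, Z=1, U=0, W=0, X=3) weight 1/64
  (Y=2, Z=1, U=0, W=0, X=4) weight 1/64
  (Y=2, Z=1, U=0, W=1, X=2) weight 1/64
  (Y=2, Z=1, U=0, W=1, X=3) weight 1/64
  (Y=2, Z=1, U=0, W=1, X=4) weight 1/64
  (Y=2, Z=1, U=1, W=0, X=2) weight 1/192
  (Y=2, Z=1, U=1, W=0, X=3) weight 1/192
  (Y=3, Z=1, U=0, W=0, X=2) weight 1/162
  … 39 more
Group by Y:
  weight(Y=2) = 1/4
  weight(Y=3) = 2/9
Total weight = 1/4 + 2/9 = 17/36
P(Y=2 | obs) = 1/4 / 17/36 = 9/17
P(Y=3 | obs) = 2/9 / 17/36 = 8/17

P(Y = 3 | obs) = 8/17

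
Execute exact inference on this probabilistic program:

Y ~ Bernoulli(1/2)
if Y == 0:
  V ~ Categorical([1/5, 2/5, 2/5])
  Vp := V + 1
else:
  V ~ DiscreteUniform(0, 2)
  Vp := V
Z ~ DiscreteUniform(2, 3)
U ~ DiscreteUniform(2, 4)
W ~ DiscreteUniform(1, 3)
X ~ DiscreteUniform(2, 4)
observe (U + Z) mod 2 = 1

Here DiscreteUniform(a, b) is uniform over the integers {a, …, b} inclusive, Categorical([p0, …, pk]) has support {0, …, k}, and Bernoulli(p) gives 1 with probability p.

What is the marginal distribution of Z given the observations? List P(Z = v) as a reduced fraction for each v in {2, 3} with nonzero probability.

P(Z=2) = 1/3, P(Z=3) = 2/3

Enumerate traces; 162 have nonzero weight after conditioning:
  (Y=0, V=0, Z=2, U=3, W=1, X=2) weight 1/540
  (Y=0, V=0, Z=2, U=3, W=1, X=3) weight 1/540
  (Y=0, V=0, Z=2, U=3, W=1, X=4) weight 1/540
  (Y=0, V=0, Z=2, U=3, W=2, X=2) weight 1/540
  (Y=0, V=0, Z=2, U=3, W=2, X=3) weight 1/540
  (Y=0, V=0, Z=2, U=3, W=2, X=4) weight 1/540
  (Y=0, V=0, Z=2, U=3, W=3, X=2) weight 1/540
  (Y=0, V=0, Z=2, U=3, W=3, X=3) weight 1/540
  (Y=0, V=0, Z=3, U=2, W=1, X=2) weight 1/540
  … 153 more
Group by Z:
  weight(Z=2) = 1/6
  weight(Z=3) = 1/3
Total weight = 1/6 + 1/3 = 1/2
P(Z=2 | obs) = 1/6 / 1/2 = 1/3
P(Z=3 | obs) = 1/3 / 1/2 = 2/3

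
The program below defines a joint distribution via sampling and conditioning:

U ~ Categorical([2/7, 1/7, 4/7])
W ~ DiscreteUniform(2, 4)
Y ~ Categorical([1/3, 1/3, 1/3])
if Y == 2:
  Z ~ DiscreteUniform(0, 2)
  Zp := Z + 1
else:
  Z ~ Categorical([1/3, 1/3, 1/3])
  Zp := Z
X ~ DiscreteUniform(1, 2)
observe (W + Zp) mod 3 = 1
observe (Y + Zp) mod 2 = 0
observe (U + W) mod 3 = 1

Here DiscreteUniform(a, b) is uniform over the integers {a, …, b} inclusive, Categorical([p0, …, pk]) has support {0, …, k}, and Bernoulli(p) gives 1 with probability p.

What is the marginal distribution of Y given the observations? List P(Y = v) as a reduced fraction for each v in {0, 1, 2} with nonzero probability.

Enumerate traces; 8 have nonzero weight after conditioning:
  (U=0, W=4, Y=0, Z=0, X=1) weight 1/189
  (U=0, W=4, Y=0, Z=0, X=2) weight 1/189
  (U=1, W=3, Y=1, Z=1, X=1) weight 1/378
  (U=1, W=3, Y=1, Z=1, X=2) weight 1/378
  (U=2, W=2, Y=0, Z=2, X=1) weight 2/189
  (U=2, W=2, Y=0, Z=2, X=2) weight 2/189
  (U=2, W=2, Y=2, Z=1, X=1) weight 2/189
  (U=2, W=2, Y=2, Z=1, X=2) weight 2/189
Group by Y:
  weight(Y=0) = 2/63
  weight(Y=1) = 1/189
  weight(Y=2) = 4/189
Total weight = 2/63 + 1/189 + 4/189 = 11/189
P(Y=0 | obs) = 2/63 / 11/189 = 6/11
P(Y=1 | obs) = 1/189 / 11/189 = 1/11
P(Y=2 | obs) = 4/189 / 11/189 = 4/11

P(Y=0) = 6/11, P(Y=1) = 1/11, P(Y=2) = 4/11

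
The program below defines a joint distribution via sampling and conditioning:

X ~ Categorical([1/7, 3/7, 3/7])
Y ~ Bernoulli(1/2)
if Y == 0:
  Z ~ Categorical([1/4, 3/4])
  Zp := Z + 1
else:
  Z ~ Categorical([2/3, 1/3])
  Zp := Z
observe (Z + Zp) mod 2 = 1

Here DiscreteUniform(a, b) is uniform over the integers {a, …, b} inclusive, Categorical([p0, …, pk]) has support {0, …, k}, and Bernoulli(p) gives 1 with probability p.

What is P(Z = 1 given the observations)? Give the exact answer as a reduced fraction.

P(Z = 1 | obs) = 3/4

Enumerate traces; 6 have nonzero weight after conditioning:
  (X=0, Y=0, Z=0) weight 1/56
  (X=0, Y=0, Z=1) weight 3/56
  (X=1, Y=0, Z=0) weight 3/56
  (X=1, Y=0, Z=1) weight 9/56
  (X=2, Y=0, Z=0) weight 3/56
  (X=2, Y=0, Z=1) weight 9/56
Group by Z:
  weight(Z=0) = 1/8
  weight(Z=1) = 3/8
Total weight = 1/8 + 3/8 = 1/2
P(Z=0 | obs) = 1/8 / 1/2 = 1/4
P(Z=1 | obs) = 3/8 / 1/2 = 3/4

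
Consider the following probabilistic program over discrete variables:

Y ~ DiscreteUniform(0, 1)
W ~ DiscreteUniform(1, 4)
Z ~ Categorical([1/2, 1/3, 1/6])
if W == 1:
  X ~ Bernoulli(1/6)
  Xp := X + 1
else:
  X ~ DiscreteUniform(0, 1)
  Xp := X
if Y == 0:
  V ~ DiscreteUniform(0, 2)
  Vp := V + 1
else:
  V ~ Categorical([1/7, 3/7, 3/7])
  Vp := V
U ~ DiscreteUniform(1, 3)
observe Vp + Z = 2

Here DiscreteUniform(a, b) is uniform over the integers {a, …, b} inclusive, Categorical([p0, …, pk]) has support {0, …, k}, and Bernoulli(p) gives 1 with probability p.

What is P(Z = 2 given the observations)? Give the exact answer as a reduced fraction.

P(Z = 2 | obs) = 3/83

Enumerate traces; 120 have nonzero weight after conditioning:
  (Y=0, W=1, Z=0, X=0, V=1, U=1) weight 5/864
  (Y=0, W=1, Z=0, X=0, V=1, U=2) weight 5/864
  (Y=0, W=1, Z=0, X=0, V=1, U=3) weight 5/864
  (Y=0, W=1, Z=0, X=1, V=1, U=1) weight 1/864
  (Y=0, W=1, Z=0, X=1, V=1, U=2) weight 1/864
  (Y=0, W=1, Z=0, X=1, V=1, U=3) weight 1/864
  (Y=0, W=1, Z=1, X=0, V=0, U=1) weight 5/1296
  (Y=0, W=1, Z=1, X=0, V=0, U=2) weight 5/1296
  (Y=1, W=1, Z=2, X=0, V=0, U=1) weight 5/6048
  … 111 more
Group by Z:
  weight(Z=0) = 4/21
  weight(Z=1) = 8/63
  weight(Z=2) = 1/84
Total weight = 4/21 + 8/63 + 1/84 = 83/252
P(Z=0 | obs) = 4/21 / 83/252 = 48/83
P(Z=1 | obs) = 8/63 / 83/252 = 32/83
P(Z=2 | obs) = 1/84 / 83/252 = 3/83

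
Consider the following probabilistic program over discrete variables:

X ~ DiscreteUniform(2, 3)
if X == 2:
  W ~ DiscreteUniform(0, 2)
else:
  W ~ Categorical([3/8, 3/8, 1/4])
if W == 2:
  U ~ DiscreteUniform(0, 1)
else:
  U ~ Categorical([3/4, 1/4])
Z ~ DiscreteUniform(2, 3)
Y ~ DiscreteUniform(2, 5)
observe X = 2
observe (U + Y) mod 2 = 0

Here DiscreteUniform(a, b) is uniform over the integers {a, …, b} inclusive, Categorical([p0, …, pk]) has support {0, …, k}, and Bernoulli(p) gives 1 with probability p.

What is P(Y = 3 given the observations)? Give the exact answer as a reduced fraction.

Enumerate traces; 24 have nonzero weight after conditioning:
  (X=2, W=0, U=0, Z=2, Y=2) weight 1/64
  (X=2, W=0, U=0, Z=2, Y=4) weight 1/64
  (X=2, W=0, U=0, Z=3, Y=2) weight 1/64
  (X=2, W=0, U=0, Z=3, Y=4) weight 1/64
  (X=2, W=0, U=1, Z=2, Y=3) weight 1/192
  (X=2, W=0, U=1, Z=2, Y=5) weight 1/192
  (X=2, W=0, U=1, Z=3, Y=3) weight 1/192
  (X=2, W=0, U=1, Z=3, Y=5) weight 1/192
  … 16 more
Group by Y:
  weight(Y=2) = 1/12
  weight(Y=3) = 1/24
  weight(Y=4) = 1/12
  weight(Y=5) = 1/24
Total weight = 1/12 + 1/24 + 1/12 + 1/24 = 1/4
P(Y=2 | obs) = 1/12 / 1/4 = 1/3
P(Y=3 | obs) = 1/24 / 1/4 = 1/6
P(Y=4 | obs) = 1/12 / 1/4 = 1/3
P(Y=5 | obs) = 1/24 / 1/4 = 1/6

P(Y = 3 | obs) = 1/6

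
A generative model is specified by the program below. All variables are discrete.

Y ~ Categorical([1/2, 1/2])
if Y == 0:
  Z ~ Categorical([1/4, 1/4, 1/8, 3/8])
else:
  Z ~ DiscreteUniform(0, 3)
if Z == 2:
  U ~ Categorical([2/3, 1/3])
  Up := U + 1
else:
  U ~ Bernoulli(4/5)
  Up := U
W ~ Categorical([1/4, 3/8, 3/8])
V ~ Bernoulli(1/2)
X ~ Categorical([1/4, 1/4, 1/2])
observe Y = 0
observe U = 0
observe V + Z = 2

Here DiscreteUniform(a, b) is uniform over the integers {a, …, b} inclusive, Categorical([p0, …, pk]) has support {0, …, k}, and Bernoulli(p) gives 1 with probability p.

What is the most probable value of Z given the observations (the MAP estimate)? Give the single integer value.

Enumerate traces; 18 have nonzero weight after conditioning:
  (Y=0, Z=1, U=0, W=0, V=1, X=0) weight 1/1280
  (Y=0, Z=1, U=0, W=0, V=1, X=1) weight 1/1280
  (Y=0, Z=1, U=0, W=0, V=1, X=2) weight 1/640
  (Y=0, Z=1, U=0, W=1, V=1, X=0) weight 3/2560
  (Y=0, Z=1, U=0, W=1, V=1, X=1) weight 3/2560
  (Y=0, Z=1, U=0, W=1, V=1, X=2) weight 3/1280
  (Y=0, Z=1, U=0, W=2, V=1, X=0) weight 3/2560
  (Y=0, Z=1, U=0, W=2, V=1, X=1) weight 3/2560
  (Y=0, Z=2, U=0, W=0, V=0, X=0) weight 1/768
  … 9 more
Group by Z:
  weight(Z=1) = 1/80
  weight(Z=2) = 1/48
Total weight = 1/80 + 1/48 = 1/30
P(Z=1 | obs) = 1/80 / 1/30 = 3/8
P(Z=2 | obs) = 1/48 / 1/30 = 5/8
argmax = 2

argmax_v P(Z = v | obs) = 2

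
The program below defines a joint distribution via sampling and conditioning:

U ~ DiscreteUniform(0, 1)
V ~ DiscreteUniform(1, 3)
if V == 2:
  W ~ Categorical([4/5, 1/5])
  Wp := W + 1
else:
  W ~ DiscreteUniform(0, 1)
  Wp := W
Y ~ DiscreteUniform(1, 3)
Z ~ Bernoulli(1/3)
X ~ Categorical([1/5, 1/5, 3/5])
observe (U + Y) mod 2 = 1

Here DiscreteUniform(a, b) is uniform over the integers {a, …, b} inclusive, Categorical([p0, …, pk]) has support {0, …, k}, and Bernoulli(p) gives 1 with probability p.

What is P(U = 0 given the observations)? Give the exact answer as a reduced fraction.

Enumerate traces; 108 have nonzero weight after conditioning:
  (U=0, V=1, W=0, Y=1, Z=0, X=0) weight 1/270
  (U=0, V=1, W=0, Y=1, Z=0, X=1) weight 1/270
  (U=0, V=1, W=0, Y=1, Z=0, X=2) weight 1/90
  (U=0, V=1, W=0, Y=1, Z=1, X=0) weight 1/540
  (U=0, V=1, W=0, Y=1, Z=1, X=1) weight 1/540
  (U=0, V=1, W=0, Y=1, Z=1, X=2) weight 1/180
  (U=0, V=1, W=0, Y=3, Z=0, X=0) weight 1/270
  (U=0, V=1, W=0, Y=3, Z=0, X=1) weight 1/270
  (U=1, V=1, W=0, Y=2, Z=0, X=0) weight 1/270
  … 99 more
Group by U:
  weight(U=0) = 1/3
  weight(U=1) = 1/6
Total weight = 1/3 + 1/6 = 1/2
P(U=0 | obs) = 1/3 / 1/2 = 2/3
P(U=1 | obs) = 1/6 / 1/2 = 1/3

P(U = 0 | obs) = 2/3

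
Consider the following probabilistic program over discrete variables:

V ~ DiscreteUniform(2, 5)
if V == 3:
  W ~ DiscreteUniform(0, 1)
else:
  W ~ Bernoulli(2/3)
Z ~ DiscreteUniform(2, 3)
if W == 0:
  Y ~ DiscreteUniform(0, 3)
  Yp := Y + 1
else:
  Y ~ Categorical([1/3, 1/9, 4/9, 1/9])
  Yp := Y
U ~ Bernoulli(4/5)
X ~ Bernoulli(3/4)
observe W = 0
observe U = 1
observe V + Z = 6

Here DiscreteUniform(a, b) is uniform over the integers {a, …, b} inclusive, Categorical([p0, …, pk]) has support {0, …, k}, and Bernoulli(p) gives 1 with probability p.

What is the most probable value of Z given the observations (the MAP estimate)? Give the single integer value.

argmax_v P(Z = v | obs) = 3

Enumerate traces; 16 have nonzero weight after conditioning:
  (V=3, W=0, Z=3, Y=0, U=1, X=0) weight 1/320
  (V=3, W=0, Z=3, Y=0, U=1, X=1) weight 3/320
  (V=3, W=0, Z=3, Y=1, U=1, X=0) weight 1/320
  (V=3, W=0, Z=3, Y=1, U=1, X=1) weight 3/320
  (V=3, W=0, Z=3, Y=2, U=1, X=0) weight 1/320
  (V=3, W=0, Z=3, Y=2, U=1, X=1) weight 3/320
  (V=3, W=0, Z=3, Y=3, U=1, X=0) weight 1/320
  (V=3, W=0, Z=3, Y=3, U=1, X=1) weight 3/320
  (V=4, W=0, Z=2, Y=0, U=1, X=0) weight 1/480
  … 7 more
Group by Z:
  weight(Z=2) = 1/30
  weight(Z=3) = 1/20
Total weight = 1/30 + 1/20 = 1/12
P(Z=2 | obs) = 1/30 / 1/12 = 2/5
P(Z=3 | obs) = 1/20 / 1/12 = 3/5
argmax = 3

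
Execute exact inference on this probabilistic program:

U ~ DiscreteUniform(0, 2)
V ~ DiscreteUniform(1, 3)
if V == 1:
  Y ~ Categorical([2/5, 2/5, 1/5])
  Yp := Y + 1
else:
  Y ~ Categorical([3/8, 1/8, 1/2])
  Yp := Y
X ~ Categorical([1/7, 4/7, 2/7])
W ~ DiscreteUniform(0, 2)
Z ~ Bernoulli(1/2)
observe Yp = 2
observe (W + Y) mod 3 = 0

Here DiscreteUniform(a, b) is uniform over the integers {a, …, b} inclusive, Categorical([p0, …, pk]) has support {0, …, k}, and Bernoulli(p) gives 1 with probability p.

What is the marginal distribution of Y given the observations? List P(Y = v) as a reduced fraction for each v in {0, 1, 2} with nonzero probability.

P(Y=1) = 2/7, P(Y=2) = 5/7

Enumerate traces; 54 have nonzero weight after conditioning:
  (U=0, V=1, Y=1, X=0, W=2, Z=0) weight 1/945
  (U=0, V=1, Y=1, X=0, W=2, Z=1) weight 1/945
  (U=0, V=1, Y=1, X=1, W=2, Z=0) weight 4/945
  (U=0, V=1, Y=1, X=1, W=2, Z=1) weight 4/945
  (U=0, V=1, Y=1, X=2, W=2, Z=0) weight 2/945
  (U=0, V=1, Y=1, X=2, W=2, Z=1) weight 2/945
  (U=0, V=2, Y=2, X=0, W=1, Z=0) weight 1/756
  (U=0, V=2, Y=2, X=0, W=1, Z=1) weight 1/756
  … 46 more
Group by Y:
  weight(Y=1) = 2/45
  weight(Y=2) = 1/9
Total weight = 2/45 + 1/9 = 7/45
P(Y=1 | obs) = 2/45 / 7/45 = 2/7
P(Y=2 | obs) = 1/9 / 7/45 = 5/7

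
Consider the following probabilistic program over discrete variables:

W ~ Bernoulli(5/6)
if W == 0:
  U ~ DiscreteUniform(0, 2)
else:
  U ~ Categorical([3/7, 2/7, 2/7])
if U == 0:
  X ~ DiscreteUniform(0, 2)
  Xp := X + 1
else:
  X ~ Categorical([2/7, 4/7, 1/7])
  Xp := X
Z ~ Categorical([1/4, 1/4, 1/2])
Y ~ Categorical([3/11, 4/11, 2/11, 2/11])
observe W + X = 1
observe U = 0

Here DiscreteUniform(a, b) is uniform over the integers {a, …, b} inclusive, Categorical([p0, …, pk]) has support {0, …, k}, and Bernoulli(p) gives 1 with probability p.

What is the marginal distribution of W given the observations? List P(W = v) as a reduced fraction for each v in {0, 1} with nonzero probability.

Enumerate traces; 24 have nonzero weight after conditioning:
  (W=0, U=0, X=1, Z=0, Y=0) weight 1/792
  (W=0, U=0, X=1, Z=0, Y=1) weight 1/594
  (W=0, U=0, X=1, Z=0, Y=2) weight 1/1188
  (W=0, U=0, X=1, Z=0, Y=3) weight 1/1188
  (W=0, U=0, X=1, Z=1, Y=0) weight 1/792
  (W=0, U=0, X=1, Z=1, Y=1) weight 1/594
  (W=0, U=0, X=1, Z=1, Y=2) weight 1/1188
  (W=0, U=0, X=1, Z=1, Y=3) weight 1/1188
  (W=1, U=0, X=0, Z=0, Y=0) weight 5/616
  … 15 more
Group by W:
  weight(W=0) = 1/54
  weight(W=1) = 5/42
Total weight = 1/54 + 5/42 = 26/189
P(W=0 | obs) = 1/54 / 26/189 = 7/52
P(W=1 | obs) = 5/42 / 26/189 = 45/52

P(W=0) = 7/52, P(W=1) = 45/52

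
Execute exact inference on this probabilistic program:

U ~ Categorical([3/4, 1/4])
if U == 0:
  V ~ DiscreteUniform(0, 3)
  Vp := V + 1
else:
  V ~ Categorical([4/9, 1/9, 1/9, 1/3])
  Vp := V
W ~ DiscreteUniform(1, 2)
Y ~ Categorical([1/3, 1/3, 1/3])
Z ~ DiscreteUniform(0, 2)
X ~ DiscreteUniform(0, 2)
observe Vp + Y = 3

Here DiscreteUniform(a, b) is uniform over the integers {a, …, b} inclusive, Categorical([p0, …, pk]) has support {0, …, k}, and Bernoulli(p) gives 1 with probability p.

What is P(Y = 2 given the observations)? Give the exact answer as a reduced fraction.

P(Y = 2 | obs) = 31/101

Enumerate traces; 108 have nonzero weight after conditioning:
  (U=0, V=0, W=1, Y=2, Z=0, X=0) weight 1/288
  (U=0, V=0, W=1, Y=2, Z=0, X=1) weight 1/288
  (U=0, V=0, W=1, Y=2, Z=0, X=2) weight 1/288
  (U=0, V=0, W=1, Y=2, Z=1, X=0) weight 1/288
  (U=0, V=0, W=1, Y=2, Z=1, X=1) weight 1/288
  (U=0, V=0, W=1, Y=2, Z=1, X=2) weight 1/288
  (U=0, V=0, W=1, Y=2, Z=2, X=0) weight 1/288
  (U=0, V=0, W=1, Y=2, Z=2, X=1) weight 1/288
  (U=0, V=1, W=1, Y=1, Z=0, X=0) weight 1/288
  (U=0, V=2, W=1, Y=0, Z=0, X=0) weight 1/288
  … 98 more
Group by Y:
  weight(Y=0) = 13/144
  weight(Y=1) = 31/432
  weight(Y=2) = 31/432
Total weight = 13/144 + 31/432 + 31/432 = 101/432
P(Y=0 | obs) = 13/144 / 101/432 = 39/101
P(Y=1 | obs) = 31/432 / 101/432 = 31/101
P(Y=2 | obs) = 31/432 / 101/432 = 31/101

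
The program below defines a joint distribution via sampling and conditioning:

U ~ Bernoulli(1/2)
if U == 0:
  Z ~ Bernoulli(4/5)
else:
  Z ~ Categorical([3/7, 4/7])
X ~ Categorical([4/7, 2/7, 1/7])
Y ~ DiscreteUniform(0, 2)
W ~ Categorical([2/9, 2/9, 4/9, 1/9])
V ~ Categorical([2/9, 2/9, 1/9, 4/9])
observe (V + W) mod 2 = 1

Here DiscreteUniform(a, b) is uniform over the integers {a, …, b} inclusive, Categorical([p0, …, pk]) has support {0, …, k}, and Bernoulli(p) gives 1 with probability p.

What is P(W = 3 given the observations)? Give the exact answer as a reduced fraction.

P(W = 3 | obs) = 1/15

Enumerate traces; 288 have nonzero weight after conditioning:
  (U=0, Z=0, X=0, Y=0, W=0, V=1) weight 8/8505
  (U=0, Z=0, X=0, Y=0, W=0, V=3) weight 16/8505
  (U=0, Z=0, X=0, Y=0, W=1, V=0) weight 8/8505
  (U=0, Z=0, X=0, Y=0, W=1, V=2) weight 4/8505
  (U=0, Z=0, X=0, Y=0, W=2, V=1) weight 16/8505
  (U=0, Z=0, X=0, Y=0, W=2, V=3) weight 32/8505
  (U=0, Z=0, X=0, Y=0, W=3, V=0) weight 4/8505
  (U=0, Z=0, X=0, Y=0, W=3, V=2) weight 2/8505
  … 280 more
Group by W:
  weight(W=0) = 4/27
  weight(W=1) = 2/27
  weight(W=2) = 8/27
  weight(W=3) = 1/27
Total weight = 4/27 + 2/27 + 8/27 + 1/27 = 5/9
P(W=0 | obs) = 4/27 / 5/9 = 4/15
P(W=1 | obs) = 2/27 / 5/9 = 2/15
P(W=2 | obs) = 8/27 / 5/9 = 8/15
P(W=3 | obs) = 1/27 / 5/9 = 1/15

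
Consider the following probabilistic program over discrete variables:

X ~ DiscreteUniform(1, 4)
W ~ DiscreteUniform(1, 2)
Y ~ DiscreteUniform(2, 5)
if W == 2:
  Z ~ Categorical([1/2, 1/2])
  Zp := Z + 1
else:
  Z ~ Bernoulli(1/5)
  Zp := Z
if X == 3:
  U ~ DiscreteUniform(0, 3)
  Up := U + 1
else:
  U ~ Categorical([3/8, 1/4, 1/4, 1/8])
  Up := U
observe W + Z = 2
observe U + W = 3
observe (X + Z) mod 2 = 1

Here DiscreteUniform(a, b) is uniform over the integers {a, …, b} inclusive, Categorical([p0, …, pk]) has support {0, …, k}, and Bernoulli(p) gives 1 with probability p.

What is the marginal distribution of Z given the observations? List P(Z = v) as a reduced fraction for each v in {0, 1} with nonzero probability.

Enumerate traces; 16 have nonzero weight after conditioning:
  (X=1, W=2, Y=2, Z=0, U=1) weight 1/256
  (X=1, W=2, Y=3, Z=0, U=1) weight 1/256
  (X=1, W=2, Y=4, Z=0, U=1) weight 1/256
  (X=1, W=2, Y=5, Z=0, U=1) weight 1/256
  (X=2, W=1, Y=2, Z=1, U=2) weight 1/640
  (X=2, W=1, Y=3, Z=1, U=2) weight 1/640
  (X=2, W=1, Y=4, Z=1, U=2) weight 1/640
  (X=2, W=1, Y=5, Z=1, U=2) weight 1/640
  … 8 more
Group by Z:
  weight(Z=0) = 1/32
  weight(Z=1) = 1/80
Total weight = 1/32 + 1/80 = 7/160
P(Z=0 | obs) = 1/32 / 7/160 = 5/7
P(Z=1 | obs) = 1/80 / 7/160 = 2/7

P(Z=0) = 5/7, P(Z=1) = 2/7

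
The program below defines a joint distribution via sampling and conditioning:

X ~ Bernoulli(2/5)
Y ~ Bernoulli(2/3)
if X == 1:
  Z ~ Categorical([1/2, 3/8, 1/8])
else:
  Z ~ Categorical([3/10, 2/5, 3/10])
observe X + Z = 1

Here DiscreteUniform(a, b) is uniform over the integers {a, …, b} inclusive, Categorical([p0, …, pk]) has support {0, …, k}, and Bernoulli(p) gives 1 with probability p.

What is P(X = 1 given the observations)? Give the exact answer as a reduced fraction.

Enumerate traces; 4 have nonzero weight after conditioning:
  (X=0, Y=0, Z=1) weight 2/25
  (X=0, Y=1, Z=1) weight 4/25
  (X=1, Y=0, Z=0) weight 1/15
  (X=1, Y=1, Z=0) weight 2/15
Group by X:
  weight(X=0) = 6/25
  weight(X=1) = 1/5
Total weight = 6/25 + 1/5 = 11/25
P(X=0 | obs) = 6/25 / 11/25 = 6/11
P(X=1 | obs) = 1/5 / 11/25 = 5/11

P(X = 1 | obs) = 5/11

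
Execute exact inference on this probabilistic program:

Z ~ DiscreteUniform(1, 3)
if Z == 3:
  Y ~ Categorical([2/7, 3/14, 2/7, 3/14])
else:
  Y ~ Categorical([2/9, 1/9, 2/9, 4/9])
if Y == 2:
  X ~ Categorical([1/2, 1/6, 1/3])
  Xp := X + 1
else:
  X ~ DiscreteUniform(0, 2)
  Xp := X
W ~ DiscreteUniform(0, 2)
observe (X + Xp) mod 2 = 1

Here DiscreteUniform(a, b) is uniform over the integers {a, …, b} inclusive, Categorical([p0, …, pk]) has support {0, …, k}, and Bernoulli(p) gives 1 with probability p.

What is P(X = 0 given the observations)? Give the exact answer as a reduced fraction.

Enumerate traces; 27 have nonzero weight after conditioning:
  (Z=1, Y=2, X=0, W=0) weight 1/81
  (Z=1, Y=2, X=0, W=1) weight 1/81
  (Z=1, Y=2, X=0, W=2) weight 1/81
  (Z=1, Y=2, X=1, W=0) weight 1/243
  (Z=1, Y=2, X=1, W=1) weight 1/243
  (Z=1, Y=2, X=1, W=2) weight 1/243
  (Z=1, Y=2, X=2, W=0) weight 2/243
  (Z=1, Y=2, X=2, W=1) weight 2/243
  … 19 more
Group by X:
  weight(X=0) = 23/189
  weight(X=1) = 23/567
  weight(X=2) = 46/567
Total weight = 23/189 + 23/567 + 46/567 = 46/189
P(X=0 | obs) = 23/189 / 46/189 = 1/2
P(X=1 | obs) = 23/567 / 46/189 = 1/6
P(X=2 | obs) = 46/567 / 46/189 = 1/3

P(X = 0 | obs) = 1/2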